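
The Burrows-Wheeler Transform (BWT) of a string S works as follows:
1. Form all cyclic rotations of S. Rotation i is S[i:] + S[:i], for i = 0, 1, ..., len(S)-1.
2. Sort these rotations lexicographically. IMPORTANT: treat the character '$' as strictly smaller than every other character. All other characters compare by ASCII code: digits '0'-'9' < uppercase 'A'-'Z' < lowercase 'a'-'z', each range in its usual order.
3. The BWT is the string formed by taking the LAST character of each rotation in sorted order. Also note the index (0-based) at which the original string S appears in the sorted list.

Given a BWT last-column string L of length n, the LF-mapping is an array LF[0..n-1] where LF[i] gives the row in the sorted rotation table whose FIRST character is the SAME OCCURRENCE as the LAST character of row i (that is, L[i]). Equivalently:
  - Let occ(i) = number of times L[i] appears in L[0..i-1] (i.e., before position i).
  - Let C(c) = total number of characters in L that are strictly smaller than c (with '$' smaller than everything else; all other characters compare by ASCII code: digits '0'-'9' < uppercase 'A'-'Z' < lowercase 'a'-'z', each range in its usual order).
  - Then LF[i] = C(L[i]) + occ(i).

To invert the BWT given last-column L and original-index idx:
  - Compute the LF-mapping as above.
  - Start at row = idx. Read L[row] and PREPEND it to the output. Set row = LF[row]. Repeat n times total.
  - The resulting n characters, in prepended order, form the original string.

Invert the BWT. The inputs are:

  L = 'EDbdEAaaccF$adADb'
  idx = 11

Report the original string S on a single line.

Answer: bAcaFabdcaEDdDAE$

Derivation:
LF mapping: 5 3 11 15 6 1 8 9 13 14 7 0 10 16 2 4 12
Walk LF starting at row 11, prepending L[row]:
  step 1: row=11, L[11]='$', prepend. Next row=LF[11]=0
  step 2: row=0, L[0]='E', prepend. Next row=LF[0]=5
  step 3: row=5, L[5]='A', prepend. Next row=LF[5]=1
  step 4: row=1, L[1]='D', prepend. Next row=LF[1]=3
  step 5: row=3, L[3]='d', prepend. Next row=LF[3]=15
  step 6: row=15, L[15]='D', prepend. Next row=LF[15]=4
  step 7: row=4, L[4]='E', prepend. Next row=LF[4]=6
  step 8: row=6, L[6]='a', prepend. Next row=LF[6]=8
  step 9: row=8, L[8]='c', prepend. Next row=LF[8]=13
  step 10: row=13, L[13]='d', prepend. Next row=LF[13]=16
  step 11: row=16, L[16]='b', prepend. Next row=LF[16]=12
  step 12: row=12, L[12]='a', prepend. Next row=LF[12]=10
  step 13: row=10, L[10]='F', prepend. Next row=LF[10]=7
  step 14: row=7, L[7]='a', prepend. Next row=LF[7]=9
  step 15: row=9, L[9]='c', prepend. Next row=LF[9]=14
  step 16: row=14, L[14]='A', prepend. Next row=LF[14]=2
  step 17: row=2, L[2]='b', prepend. Next row=LF[2]=11
Reversed output: bAcaFabdcaEDdDAE$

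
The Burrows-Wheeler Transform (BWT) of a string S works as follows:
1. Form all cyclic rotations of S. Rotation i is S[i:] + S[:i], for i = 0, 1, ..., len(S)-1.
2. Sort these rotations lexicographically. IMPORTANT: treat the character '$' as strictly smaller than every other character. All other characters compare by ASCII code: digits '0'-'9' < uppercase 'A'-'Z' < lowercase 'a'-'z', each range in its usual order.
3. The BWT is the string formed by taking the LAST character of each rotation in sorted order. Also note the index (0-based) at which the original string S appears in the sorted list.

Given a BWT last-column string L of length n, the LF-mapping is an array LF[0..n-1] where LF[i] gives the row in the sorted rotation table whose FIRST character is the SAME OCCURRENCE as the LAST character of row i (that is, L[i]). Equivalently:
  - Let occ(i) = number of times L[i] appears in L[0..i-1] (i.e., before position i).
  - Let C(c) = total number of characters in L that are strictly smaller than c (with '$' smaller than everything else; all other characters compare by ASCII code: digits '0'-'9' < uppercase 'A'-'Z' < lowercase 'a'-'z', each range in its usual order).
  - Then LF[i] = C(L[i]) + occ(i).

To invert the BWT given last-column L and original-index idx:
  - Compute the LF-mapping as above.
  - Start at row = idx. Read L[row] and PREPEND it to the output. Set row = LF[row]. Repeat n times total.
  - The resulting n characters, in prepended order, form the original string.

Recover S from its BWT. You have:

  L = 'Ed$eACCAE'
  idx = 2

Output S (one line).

Answer: AdACEeCE$

Derivation:
LF mapping: 5 7 0 8 1 3 4 2 6
Walk LF starting at row 2, prepending L[row]:
  step 1: row=2, L[2]='$', prepend. Next row=LF[2]=0
  step 2: row=0, L[0]='E', prepend. Next row=LF[0]=5
  step 3: row=5, L[5]='C', prepend. Next row=LF[5]=3
  step 4: row=3, L[3]='e', prepend. Next row=LF[3]=8
  step 5: row=8, L[8]='E', prepend. Next row=LF[8]=6
  step 6: row=6, L[6]='C', prepend. Next row=LF[6]=4
  step 7: row=4, L[4]='A', prepend. Next row=LF[4]=1
  step 8: row=1, L[1]='d', prepend. Next row=LF[1]=7
  step 9: row=7, L[7]='A', prepend. Next row=LF[7]=2
Reversed output: AdACEeCE$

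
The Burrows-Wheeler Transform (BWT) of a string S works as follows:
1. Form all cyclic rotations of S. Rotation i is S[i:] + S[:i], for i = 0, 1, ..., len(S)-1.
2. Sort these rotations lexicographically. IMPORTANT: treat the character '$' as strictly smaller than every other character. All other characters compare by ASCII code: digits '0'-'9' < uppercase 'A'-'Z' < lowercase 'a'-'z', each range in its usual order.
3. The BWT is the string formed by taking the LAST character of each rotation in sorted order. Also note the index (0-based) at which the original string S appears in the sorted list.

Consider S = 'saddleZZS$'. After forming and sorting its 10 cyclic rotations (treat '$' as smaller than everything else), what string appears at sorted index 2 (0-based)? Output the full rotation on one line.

Answer: ZS$saddleZ

Derivation:
All 10 rotations (rotation i = S[i:]+S[:i]):
  rot[0] = saddleZZS$
  rot[1] = addleZZS$s
  rot[2] = ddleZZS$sa
  rot[3] = dleZZS$sad
  rot[4] = leZZS$sadd
  rot[5] = eZZS$saddl
  rot[6] = ZZS$saddle
  rot[7] = ZS$saddleZ
  rot[8] = S$saddleZZ
  rot[9] = $saddleZZS
Sorted (with $ < everything):
  sorted[0] = $saddleZZS
  sorted[1] = S$saddleZZ
  sorted[2] = ZS$saddleZ
  sorted[3] = ZZS$saddle
  sorted[4] = addleZZS$s
  sorted[5] = ddleZZS$sa
  sorted[6] = dleZZS$sad
  sorted[7] = eZZS$saddl
  sorted[8] = leZZS$sadd
  sorted[9] = saddleZZS$
sorted[2] = ZS$saddleZ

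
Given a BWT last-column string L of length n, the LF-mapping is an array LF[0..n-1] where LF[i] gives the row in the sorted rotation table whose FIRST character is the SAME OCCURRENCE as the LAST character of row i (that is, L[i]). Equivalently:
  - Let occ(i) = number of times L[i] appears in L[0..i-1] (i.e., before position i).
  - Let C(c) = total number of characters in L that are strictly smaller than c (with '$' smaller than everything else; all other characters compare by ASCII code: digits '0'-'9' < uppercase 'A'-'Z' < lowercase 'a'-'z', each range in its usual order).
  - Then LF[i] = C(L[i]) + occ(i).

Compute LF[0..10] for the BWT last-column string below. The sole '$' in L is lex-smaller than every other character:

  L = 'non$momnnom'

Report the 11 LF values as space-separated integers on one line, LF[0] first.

Answer: 4 8 5 0 1 9 2 6 7 10 3

Derivation:
Char counts: '$':1, 'm':3, 'n':4, 'o':3
C (first-col start): C('$')=0, C('m')=1, C('n')=4, C('o')=8
L[0]='n': occ=0, LF[0]=C('n')+0=4+0=4
L[1]='o': occ=0, LF[1]=C('o')+0=8+0=8
L[2]='n': occ=1, LF[2]=C('n')+1=4+1=5
L[3]='$': occ=0, LF[3]=C('$')+0=0+0=0
L[4]='m': occ=0, LF[4]=C('m')+0=1+0=1
L[5]='o': occ=1, LF[5]=C('o')+1=8+1=9
L[6]='m': occ=1, LF[6]=C('m')+1=1+1=2
L[7]='n': occ=2, LF[7]=C('n')+2=4+2=6
L[8]='n': occ=3, LF[8]=C('n')+3=4+3=7
L[9]='o': occ=2, LF[9]=C('o')+2=8+2=10
L[10]='m': occ=2, LF[10]=C('m')+2=1+2=3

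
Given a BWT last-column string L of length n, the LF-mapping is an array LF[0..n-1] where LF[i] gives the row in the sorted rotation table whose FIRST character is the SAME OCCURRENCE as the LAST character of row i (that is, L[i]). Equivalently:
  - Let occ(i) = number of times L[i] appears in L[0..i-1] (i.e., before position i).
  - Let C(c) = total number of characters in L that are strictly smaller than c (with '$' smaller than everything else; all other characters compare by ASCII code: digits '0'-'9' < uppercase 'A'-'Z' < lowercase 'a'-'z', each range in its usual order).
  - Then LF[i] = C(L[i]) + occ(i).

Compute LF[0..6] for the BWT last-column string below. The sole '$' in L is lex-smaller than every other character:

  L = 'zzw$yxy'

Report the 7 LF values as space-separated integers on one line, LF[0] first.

Answer: 5 6 1 0 3 2 4

Derivation:
Char counts: '$':1, 'w':1, 'x':1, 'y':2, 'z':2
C (first-col start): C('$')=0, C('w')=1, C('x')=2, C('y')=3, C('z')=5
L[0]='z': occ=0, LF[0]=C('z')+0=5+0=5
L[1]='z': occ=1, LF[1]=C('z')+1=5+1=6
L[2]='w': occ=0, LF[2]=C('w')+0=1+0=1
L[3]='$': occ=0, LF[3]=C('$')+0=0+0=0
L[4]='y': occ=0, LF[4]=C('y')+0=3+0=3
L[5]='x': occ=0, LF[5]=C('x')+0=2+0=2
L[6]='y': occ=1, LF[6]=C('y')+1=3+1=4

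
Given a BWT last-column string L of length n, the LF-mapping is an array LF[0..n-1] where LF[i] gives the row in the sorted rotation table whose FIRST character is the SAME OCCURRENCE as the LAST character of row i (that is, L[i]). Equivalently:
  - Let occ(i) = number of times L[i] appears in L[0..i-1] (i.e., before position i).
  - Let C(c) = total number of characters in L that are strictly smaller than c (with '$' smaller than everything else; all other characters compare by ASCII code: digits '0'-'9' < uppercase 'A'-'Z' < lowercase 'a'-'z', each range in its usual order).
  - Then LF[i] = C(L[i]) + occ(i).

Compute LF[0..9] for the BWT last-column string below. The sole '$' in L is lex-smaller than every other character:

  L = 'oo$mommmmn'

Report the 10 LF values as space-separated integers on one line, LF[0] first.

Answer: 7 8 0 1 9 2 3 4 5 6

Derivation:
Char counts: '$':1, 'm':5, 'n':1, 'o':3
C (first-col start): C('$')=0, C('m')=1, C('n')=6, C('o')=7
L[0]='o': occ=0, LF[0]=C('o')+0=7+0=7
L[1]='o': occ=1, LF[1]=C('o')+1=7+1=8
L[2]='$': occ=0, LF[2]=C('$')+0=0+0=0
L[3]='m': occ=0, LF[3]=C('m')+0=1+0=1
L[4]='o': occ=2, LF[4]=C('o')+2=7+2=9
L[5]='m': occ=1, LF[5]=C('m')+1=1+1=2
L[6]='m': occ=2, LF[6]=C('m')+2=1+2=3
L[7]='m': occ=3, LF[7]=C('m')+3=1+3=4
L[8]='m': occ=4, LF[8]=C('m')+4=1+4=5
L[9]='n': occ=0, LF[9]=C('n')+0=6+0=6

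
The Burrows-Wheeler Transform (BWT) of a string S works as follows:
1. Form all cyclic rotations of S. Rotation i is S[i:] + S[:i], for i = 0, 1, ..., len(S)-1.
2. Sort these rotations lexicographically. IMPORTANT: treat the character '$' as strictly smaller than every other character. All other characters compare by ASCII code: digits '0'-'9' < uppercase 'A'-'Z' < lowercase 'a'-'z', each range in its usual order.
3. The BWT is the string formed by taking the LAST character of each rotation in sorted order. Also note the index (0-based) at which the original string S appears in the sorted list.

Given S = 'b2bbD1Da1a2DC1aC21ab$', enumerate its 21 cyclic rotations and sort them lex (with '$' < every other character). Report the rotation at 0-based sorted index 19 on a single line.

Answer: bD1Da1a2DC1aC21ab$b2b

Derivation:
All 21 rotations (rotation i = S[i:]+S[:i]):
  rot[0] = b2bbD1Da1a2DC1aC21ab$
  rot[1] = 2bbD1Da1a2DC1aC21ab$b
  rot[2] = bbD1Da1a2DC1aC21ab$b2
  rot[3] = bD1Da1a2DC1aC21ab$b2b
  rot[4] = D1Da1a2DC1aC21ab$b2bb
  rot[5] = 1Da1a2DC1aC21ab$b2bbD
  rot[6] = Da1a2DC1aC21ab$b2bbD1
  rot[7] = a1a2DC1aC21ab$b2bbD1D
  rot[8] = 1a2DC1aC21ab$b2bbD1Da
  rot[9] = a2DC1aC21ab$b2bbD1Da1
  rot[10] = 2DC1aC21ab$b2bbD1Da1a
  rot[11] = DC1aC21ab$b2bbD1Da1a2
  rot[12] = C1aC21ab$b2bbD1Da1a2D
  rot[13] = 1aC21ab$b2bbD1Da1a2DC
  rot[14] = aC21ab$b2bbD1Da1a2DC1
  rot[15] = C21ab$b2bbD1Da1a2DC1a
  rot[16] = 21ab$b2bbD1Da1a2DC1aC
  rot[17] = 1ab$b2bbD1Da1a2DC1aC2
  rot[18] = ab$b2bbD1Da1a2DC1aC21
  rot[19] = b$b2bbD1Da1a2DC1aC21a
  rot[20] = $b2bbD1Da1a2DC1aC21ab
Sorted (with $ < everything):
  sorted[0] = $b2bbD1Da1a2DC1aC21ab
  sorted[1] = 1Da1a2DC1aC21ab$b2bbD
  sorted[2] = 1a2DC1aC21ab$b2bbD1Da
  sorted[3] = 1aC21ab$b2bbD1Da1a2DC
  sorted[4] = 1ab$b2bbD1Da1a2DC1aC2
  sorted[5] = 21ab$b2bbD1Da1a2DC1aC
  sorted[6] = 2DC1aC21ab$b2bbD1Da1a
  sorted[7] = 2bbD1Da1a2DC1aC21ab$b
  sorted[8] = C1aC21ab$b2bbD1Da1a2D
  sorted[9] = C21ab$b2bbD1Da1a2DC1a
  sorted[10] = D1Da1a2DC1aC21ab$b2bb
  sorted[11] = DC1aC21ab$b2bbD1Da1a2
  sorted[12] = Da1a2DC1aC21ab$b2bbD1
  sorted[13] = a1a2DC1aC21ab$b2bbD1D
  sorted[14] = a2DC1aC21ab$b2bbD1Da1
  sorted[15] = aC21ab$b2bbD1Da1a2DC1
  sorted[16] = ab$b2bbD1Da1a2DC1aC21
  sorted[17] = b$b2bbD1Da1a2DC1aC21a
  sorted[18] = b2bbD1Da1a2DC1aC21ab$
  sorted[19] = bD1Da1a2DC1aC21ab$b2b
  sorted[20] = bbD1Da1a2DC1aC21ab$b2
sorted[19] = bD1Da1a2DC1aC21ab$b2b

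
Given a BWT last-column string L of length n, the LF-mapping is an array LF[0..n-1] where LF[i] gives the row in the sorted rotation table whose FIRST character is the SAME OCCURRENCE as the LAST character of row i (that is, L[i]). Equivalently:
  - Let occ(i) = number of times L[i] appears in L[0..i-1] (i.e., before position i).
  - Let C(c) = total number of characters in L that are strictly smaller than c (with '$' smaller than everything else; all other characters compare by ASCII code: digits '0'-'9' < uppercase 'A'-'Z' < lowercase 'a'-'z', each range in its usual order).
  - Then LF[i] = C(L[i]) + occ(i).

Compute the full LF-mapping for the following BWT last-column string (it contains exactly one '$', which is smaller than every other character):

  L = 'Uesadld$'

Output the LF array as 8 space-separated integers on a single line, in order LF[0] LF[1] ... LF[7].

Answer: 1 5 7 2 3 6 4 0

Derivation:
Char counts: '$':1, 'U':1, 'a':1, 'd':2, 'e':1, 'l':1, 's':1
C (first-col start): C('$')=0, C('U')=1, C('a')=2, C('d')=3, C('e')=5, C('l')=6, C('s')=7
L[0]='U': occ=0, LF[0]=C('U')+0=1+0=1
L[1]='e': occ=0, LF[1]=C('e')+0=5+0=5
L[2]='s': occ=0, LF[2]=C('s')+0=7+0=7
L[3]='a': occ=0, LF[3]=C('a')+0=2+0=2
L[4]='d': occ=0, LF[4]=C('d')+0=3+0=3
L[5]='l': occ=0, LF[5]=C('l')+0=6+0=6
L[6]='d': occ=1, LF[6]=C('d')+1=3+1=4
L[7]='$': occ=0, LF[7]=C('$')+0=0+0=0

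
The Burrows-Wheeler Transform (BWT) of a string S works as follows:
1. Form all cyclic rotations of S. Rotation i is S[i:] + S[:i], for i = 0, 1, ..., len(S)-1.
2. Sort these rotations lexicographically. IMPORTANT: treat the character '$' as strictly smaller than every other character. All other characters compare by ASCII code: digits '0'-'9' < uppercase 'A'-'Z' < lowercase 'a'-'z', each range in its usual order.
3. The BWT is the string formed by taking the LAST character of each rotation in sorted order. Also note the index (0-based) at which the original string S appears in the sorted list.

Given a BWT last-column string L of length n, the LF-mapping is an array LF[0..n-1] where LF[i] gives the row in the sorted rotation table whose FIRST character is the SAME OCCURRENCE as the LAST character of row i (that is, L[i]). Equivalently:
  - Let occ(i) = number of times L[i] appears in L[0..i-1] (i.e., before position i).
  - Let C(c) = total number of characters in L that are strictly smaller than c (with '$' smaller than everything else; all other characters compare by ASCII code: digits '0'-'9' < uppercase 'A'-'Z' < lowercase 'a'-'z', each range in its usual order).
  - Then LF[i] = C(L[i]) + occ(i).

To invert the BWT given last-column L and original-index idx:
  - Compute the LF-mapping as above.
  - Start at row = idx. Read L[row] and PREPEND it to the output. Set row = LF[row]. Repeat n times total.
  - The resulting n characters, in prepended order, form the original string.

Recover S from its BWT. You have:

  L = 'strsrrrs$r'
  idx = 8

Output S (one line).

LF mapping: 6 9 1 7 2 3 4 8 0 5
Walk LF starting at row 8, prepending L[row]:
  step 1: row=8, L[8]='$', prepend. Next row=LF[8]=0
  step 2: row=0, L[0]='s', prepend. Next row=LF[0]=6
  step 3: row=6, L[6]='r', prepend. Next row=LF[6]=4
  step 4: row=4, L[4]='r', prepend. Next row=LF[4]=2
  step 5: row=2, L[2]='r', prepend. Next row=LF[2]=1
  step 6: row=1, L[1]='t', prepend. Next row=LF[1]=9
  step 7: row=9, L[9]='r', prepend. Next row=LF[9]=5
  step 8: row=5, L[5]='r', prepend. Next row=LF[5]=3
  step 9: row=3, L[3]='s', prepend. Next row=LF[3]=7
  step 10: row=7, L[7]='s', prepend. Next row=LF[7]=8
Reversed output: ssrrtrrrs$

Answer: ssrrtrrrs$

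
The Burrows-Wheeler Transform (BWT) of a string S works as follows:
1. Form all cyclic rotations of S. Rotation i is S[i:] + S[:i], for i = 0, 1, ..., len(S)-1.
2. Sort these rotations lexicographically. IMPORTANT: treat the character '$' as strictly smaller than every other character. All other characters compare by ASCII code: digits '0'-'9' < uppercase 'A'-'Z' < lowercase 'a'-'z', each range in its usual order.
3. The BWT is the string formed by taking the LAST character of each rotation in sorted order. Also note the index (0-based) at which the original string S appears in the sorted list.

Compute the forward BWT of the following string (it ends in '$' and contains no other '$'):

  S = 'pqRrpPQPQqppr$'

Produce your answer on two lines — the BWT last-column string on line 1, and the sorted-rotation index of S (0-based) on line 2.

All 14 rotations (rotation i = S[i:]+S[:i]):
  rot[0] = pqRrpPQPQqppr$
  rot[1] = qRrpPQPQqppr$p
  rot[2] = RrpPQPQqppr$pq
  rot[3] = rpPQPQqppr$pqR
  rot[4] = pPQPQqppr$pqRr
  rot[5] = PQPQqppr$pqRrp
  rot[6] = QPQqppr$pqRrpP
  rot[7] = PQqppr$pqRrpPQ
  rot[8] = Qqppr$pqRrpPQP
  rot[9] = qppr$pqRrpPQPQ
  rot[10] = ppr$pqRrpPQPQq
  rot[11] = pr$pqRrpPQPQqp
  rot[12] = r$pqRrpPQPQqpp
  rot[13] = $pqRrpPQPQqppr
Sorted (with $ < everything):
  sorted[0] = $pqRrpPQPQqppr  (last char: 'r')
  sorted[1] = PQPQqppr$pqRrp  (last char: 'p')
  sorted[2] = PQqppr$pqRrpPQ  (last char: 'Q')
  sorted[3] = QPQqppr$pqRrpP  (last char: 'P')
  sorted[4] = Qqppr$pqRrpPQP  (last char: 'P')
  sorted[5] = RrpPQPQqppr$pq  (last char: 'q')
  sorted[6] = pPQPQqppr$pqRr  (last char: 'r')
  sorted[7] = ppr$pqRrpPQPQq  (last char: 'q')
  sorted[8] = pqRrpPQPQqppr$  (last char: '$')
  sorted[9] = pr$pqRrpPQPQqp  (last char: 'p')
  sorted[10] = qRrpPQPQqppr$p  (last char: 'p')
  sorted[11] = qppr$pqRrpPQPQ  (last char: 'Q')
  sorted[12] = r$pqRrpPQPQqpp  (last char: 'p')
  sorted[13] = rpPQPQqppr$pqR  (last char: 'R')
Last column: rpQPPqrq$ppQpR
Original string S is at sorted index 8

Answer: rpQPPqrq$ppQpR
8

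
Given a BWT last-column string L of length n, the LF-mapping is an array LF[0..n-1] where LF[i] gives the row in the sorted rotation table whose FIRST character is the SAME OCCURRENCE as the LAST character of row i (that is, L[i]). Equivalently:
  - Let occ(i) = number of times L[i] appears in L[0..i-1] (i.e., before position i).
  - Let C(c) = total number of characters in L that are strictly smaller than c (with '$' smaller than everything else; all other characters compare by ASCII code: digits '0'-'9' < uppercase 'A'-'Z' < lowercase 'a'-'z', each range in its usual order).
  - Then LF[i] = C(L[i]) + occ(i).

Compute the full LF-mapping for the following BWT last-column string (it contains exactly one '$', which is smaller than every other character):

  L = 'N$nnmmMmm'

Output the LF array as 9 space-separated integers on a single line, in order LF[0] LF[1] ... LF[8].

Char counts: '$':1, 'M':1, 'N':1, 'm':4, 'n':2
C (first-col start): C('$')=0, C('M')=1, C('N')=2, C('m')=3, C('n')=7
L[0]='N': occ=0, LF[0]=C('N')+0=2+0=2
L[1]='$': occ=0, LF[1]=C('$')+0=0+0=0
L[2]='n': occ=0, LF[2]=C('n')+0=7+0=7
L[3]='n': occ=1, LF[3]=C('n')+1=7+1=8
L[4]='m': occ=0, LF[4]=C('m')+0=3+0=3
L[5]='m': occ=1, LF[5]=C('m')+1=3+1=4
L[6]='M': occ=0, LF[6]=C('M')+0=1+0=1
L[7]='m': occ=2, LF[7]=C('m')+2=3+2=5
L[8]='m': occ=3, LF[8]=C('m')+3=3+3=6

Answer: 2 0 7 8 3 4 1 5 6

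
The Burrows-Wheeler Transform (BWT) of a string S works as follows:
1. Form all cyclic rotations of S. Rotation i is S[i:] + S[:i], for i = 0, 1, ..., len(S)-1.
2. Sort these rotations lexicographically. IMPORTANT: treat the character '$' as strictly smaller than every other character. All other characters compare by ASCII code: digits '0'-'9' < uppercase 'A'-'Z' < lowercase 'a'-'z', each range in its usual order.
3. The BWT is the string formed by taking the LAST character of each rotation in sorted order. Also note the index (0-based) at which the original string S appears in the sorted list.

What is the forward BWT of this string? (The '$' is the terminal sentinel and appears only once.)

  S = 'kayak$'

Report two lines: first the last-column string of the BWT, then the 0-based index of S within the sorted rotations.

Answer: kyka$a
4

Derivation:
All 6 rotations (rotation i = S[i:]+S[:i]):
  rot[0] = kayak$
  rot[1] = ayak$k
  rot[2] = yak$ka
  rot[3] = ak$kay
  rot[4] = k$kaya
  rot[5] = $kayak
Sorted (with $ < everything):
  sorted[0] = $kayak  (last char: 'k')
  sorted[1] = ak$kay  (last char: 'y')
  sorted[2] = ayak$k  (last char: 'k')
  sorted[3] = k$kaya  (last char: 'a')
  sorted[4] = kayak$  (last char: '$')
  sorted[5] = yak$ka  (last char: 'a')
Last column: kyka$a
Original string S is at sorted index 4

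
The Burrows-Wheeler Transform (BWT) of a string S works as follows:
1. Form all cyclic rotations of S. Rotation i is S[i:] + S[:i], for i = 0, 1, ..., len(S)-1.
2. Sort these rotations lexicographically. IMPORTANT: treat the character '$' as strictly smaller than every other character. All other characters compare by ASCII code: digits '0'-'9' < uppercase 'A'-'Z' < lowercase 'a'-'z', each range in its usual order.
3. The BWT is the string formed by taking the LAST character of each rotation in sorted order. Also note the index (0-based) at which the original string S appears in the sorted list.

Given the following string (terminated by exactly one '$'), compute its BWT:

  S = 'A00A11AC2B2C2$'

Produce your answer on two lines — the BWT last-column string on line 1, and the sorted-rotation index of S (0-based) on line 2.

Answer: 2A0A1CCB$0122A
8

Derivation:
All 14 rotations (rotation i = S[i:]+S[:i]):
  rot[0] = A00A11AC2B2C2$
  rot[1] = 00A11AC2B2C2$A
  rot[2] = 0A11AC2B2C2$A0
  rot[3] = A11AC2B2C2$A00
  rot[4] = 11AC2B2C2$A00A
  rot[5] = 1AC2B2C2$A00A1
  rot[6] = AC2B2C2$A00A11
  rot[7] = C2B2C2$A00A11A
  rot[8] = 2B2C2$A00A11AC
  rot[9] = B2C2$A00A11AC2
  rot[10] = 2C2$A00A11AC2B
  rot[11] = C2$A00A11AC2B2
  rot[12] = 2$A00A11AC2B2C
  rot[13] = $A00A11AC2B2C2
Sorted (with $ < everything):
  sorted[0] = $A00A11AC2B2C2  (last char: '2')
  sorted[1] = 00A11AC2B2C2$A  (last char: 'A')
  sorted[2] = 0A11AC2B2C2$A0  (last char: '0')
  sorted[3] = 11AC2B2C2$A00A  (last char: 'A')
  sorted[4] = 1AC2B2C2$A00A1  (last char: '1')
  sorted[5] = 2$A00A11AC2B2C  (last char: 'C')
  sorted[6] = 2B2C2$A00A11AC  (last char: 'C')
  sorted[7] = 2C2$A00A11AC2B  (last char: 'B')
  sorted[8] = A00A11AC2B2C2$  (last char: '$')
  sorted[9] = A11AC2B2C2$A00  (last char: '0')
  sorted[10] = AC2B2C2$A00A11  (last char: '1')
  sorted[11] = B2C2$A00A11AC2  (last char: '2')
  sorted[12] = C2$A00A11AC2B2  (last char: '2')
  sorted[13] = C2B2C2$A00A11A  (last char: 'A')
Last column: 2A0A1CCB$0122A
Original string S is at sorted index 8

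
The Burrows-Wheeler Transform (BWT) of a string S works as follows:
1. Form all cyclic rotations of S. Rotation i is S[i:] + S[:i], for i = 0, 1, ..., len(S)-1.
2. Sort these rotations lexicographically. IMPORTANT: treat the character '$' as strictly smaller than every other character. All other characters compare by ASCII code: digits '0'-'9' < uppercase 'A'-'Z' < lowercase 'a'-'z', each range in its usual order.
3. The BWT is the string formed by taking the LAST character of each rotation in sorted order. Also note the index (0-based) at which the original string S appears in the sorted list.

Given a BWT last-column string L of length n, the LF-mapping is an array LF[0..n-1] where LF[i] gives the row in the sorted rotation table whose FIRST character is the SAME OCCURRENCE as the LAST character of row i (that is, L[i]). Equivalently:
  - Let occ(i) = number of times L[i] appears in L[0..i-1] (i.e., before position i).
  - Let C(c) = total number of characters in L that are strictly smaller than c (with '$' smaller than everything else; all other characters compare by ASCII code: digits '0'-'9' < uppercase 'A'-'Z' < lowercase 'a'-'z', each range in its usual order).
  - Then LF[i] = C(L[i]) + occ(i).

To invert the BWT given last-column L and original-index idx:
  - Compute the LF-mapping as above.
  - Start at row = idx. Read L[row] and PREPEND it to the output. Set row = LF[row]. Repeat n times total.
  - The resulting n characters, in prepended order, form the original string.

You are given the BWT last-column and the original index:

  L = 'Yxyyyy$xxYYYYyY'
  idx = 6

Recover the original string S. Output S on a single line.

LF mapping: 1 7 10 11 12 13 0 8 9 2 3 4 5 14 6
Walk LF starting at row 6, prepending L[row]:
  step 1: row=6, L[6]='$', prepend. Next row=LF[6]=0
  step 2: row=0, L[0]='Y', prepend. Next row=LF[0]=1
  step 3: row=1, L[1]='x', prepend. Next row=LF[1]=7
  step 4: row=7, L[7]='x', prepend. Next row=LF[7]=8
  step 5: row=8, L[8]='x', prepend. Next row=LF[8]=9
  step 6: row=9, L[9]='Y', prepend. Next row=LF[9]=2
  step 7: row=2, L[2]='y', prepend. Next row=LF[2]=10
  step 8: row=10, L[10]='Y', prepend. Next row=LF[10]=3
  step 9: row=3, L[3]='y', prepend. Next row=LF[3]=11
  step 10: row=11, L[11]='Y', prepend. Next row=LF[11]=4
  step 11: row=4, L[4]='y', prepend. Next row=LF[4]=12
  step 12: row=12, L[12]='Y', prepend. Next row=LF[12]=5
  step 13: row=5, L[5]='y', prepend. Next row=LF[5]=13
  step 14: row=13, L[13]='y', prepend. Next row=LF[13]=14
  step 15: row=14, L[14]='Y', prepend. Next row=LF[14]=6
Reversed output: YyyYyYyYyYxxxY$

Answer: YyyYyYyYyYxxxY$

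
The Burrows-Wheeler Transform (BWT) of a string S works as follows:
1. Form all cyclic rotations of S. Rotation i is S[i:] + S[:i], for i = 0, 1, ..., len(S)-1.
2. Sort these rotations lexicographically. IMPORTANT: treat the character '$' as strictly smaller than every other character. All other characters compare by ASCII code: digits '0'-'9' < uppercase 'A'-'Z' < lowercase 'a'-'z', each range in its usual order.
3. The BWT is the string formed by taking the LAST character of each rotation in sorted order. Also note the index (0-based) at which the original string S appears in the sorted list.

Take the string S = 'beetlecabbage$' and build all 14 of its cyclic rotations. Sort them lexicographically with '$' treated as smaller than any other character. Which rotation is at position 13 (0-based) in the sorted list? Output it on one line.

Answer: tlecabbage$bee

Derivation:
All 14 rotations (rotation i = S[i:]+S[:i]):
  rot[0] = beetlecabbage$
  rot[1] = eetlecabbage$b
  rot[2] = etlecabbage$be
  rot[3] = tlecabbage$bee
  rot[4] = lecabbage$beet
  rot[5] = ecabbage$beetl
  rot[6] = cabbage$beetle
  rot[7] = abbage$beetlec
  rot[8] = bbage$beetleca
  rot[9] = bage$beetlecab
  rot[10] = age$beetlecabb
  rot[11] = ge$beetlecabba
  rot[12] = e$beetlecabbag
  rot[13] = $beetlecabbage
Sorted (with $ < everything):
  sorted[0] = $beetlecabbage
  sorted[1] = abbage$beetlec
  sorted[2] = age$beetlecabb
  sorted[3] = bage$beetlecab
  sorted[4] = bbage$beetleca
  sorted[5] = beetlecabbage$
  sorted[6] = cabbage$beetle
  sorted[7] = e$beetlecabbag
  sorted[8] = ecabbage$beetl
  sorted[9] = eetlecabbage$b
  sorted[10] = etlecabbage$be
  sorted[11] = ge$beetlecabba
  sorted[12] = lecabbage$beet
  sorted[13] = tlecabbage$bee
sorted[13] = tlecabbage$bee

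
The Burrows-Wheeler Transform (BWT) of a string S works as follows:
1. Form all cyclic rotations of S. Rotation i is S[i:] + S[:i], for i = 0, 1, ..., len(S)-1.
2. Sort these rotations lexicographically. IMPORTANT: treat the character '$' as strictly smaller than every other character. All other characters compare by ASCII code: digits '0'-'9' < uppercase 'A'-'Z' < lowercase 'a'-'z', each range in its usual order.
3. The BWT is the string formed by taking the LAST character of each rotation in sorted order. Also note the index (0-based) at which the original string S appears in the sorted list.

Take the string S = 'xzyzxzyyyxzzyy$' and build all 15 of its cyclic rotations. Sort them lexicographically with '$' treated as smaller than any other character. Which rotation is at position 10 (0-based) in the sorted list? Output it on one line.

Answer: zxzyyyxzzyy$xzy

Derivation:
All 15 rotations (rotation i = S[i:]+S[:i]):
  rot[0] = xzyzxzyyyxzzyy$
  rot[1] = zyzxzyyyxzzyy$x
  rot[2] = yzxzyyyxzzyy$xz
  rot[3] = zxzyyyxzzyy$xzy
  rot[4] = xzyyyxzzyy$xzyz
  rot[5] = zyyyxzzyy$xzyzx
  rot[6] = yyyxzzyy$xzyzxz
  rot[7] = yyxzzyy$xzyzxzy
  rot[8] = yxzzyy$xzyzxzyy
  rot[9] = xzzyy$xzyzxzyyy
  rot[10] = zzyy$xzyzxzyyyx
  rot[11] = zyy$xzyzxzyyyxz
  rot[12] = yy$xzyzxzyyyxzz
  rot[13] = y$xzyzxzyyyxzzy
  rot[14] = $xzyzxzyyyxzzyy
Sorted (with $ < everything):
  sorted[0] = $xzyzxzyyyxzzyy
  sorted[1] = xzyyyxzzyy$xzyz
  sorted[2] = xzyzxzyyyxzzyy$
  sorted[3] = xzzyy$xzyzxzyyy
  sorted[4] = y$xzyzxzyyyxzzy
  sorted[5] = yxzzyy$xzyzxzyy
  sorted[6] = yy$xzyzxzyyyxzz
  sorted[7] = yyxzzyy$xzyzxzy
  sorted[8] = yyyxzzyy$xzyzxz
  sorted[9] = yzxzyyyxzzyy$xz
  sorted[10] = zxzyyyxzzyy$xzy
  sorted[11] = zyy$xzyzxzyyyxz
  sorted[12] = zyyyxzzyy$xzyzx
  sorted[13] = zyzxzyyyxzzyy$x
  sorted[14] = zzyy$xzyzxzyyyx
sorted[10] = zxzyyyxzzyy$xzy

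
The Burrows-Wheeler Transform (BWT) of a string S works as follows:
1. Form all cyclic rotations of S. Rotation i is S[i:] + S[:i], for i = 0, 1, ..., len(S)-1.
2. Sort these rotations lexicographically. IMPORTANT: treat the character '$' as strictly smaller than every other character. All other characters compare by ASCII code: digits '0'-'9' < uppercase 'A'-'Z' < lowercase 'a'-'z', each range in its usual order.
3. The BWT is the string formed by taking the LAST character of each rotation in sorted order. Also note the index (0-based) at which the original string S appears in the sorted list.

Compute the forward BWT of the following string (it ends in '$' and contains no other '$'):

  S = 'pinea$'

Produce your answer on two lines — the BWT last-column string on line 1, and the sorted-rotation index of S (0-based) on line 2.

Answer: aenpi$
5

Derivation:
All 6 rotations (rotation i = S[i:]+S[:i]):
  rot[0] = pinea$
  rot[1] = inea$p
  rot[2] = nea$pi
  rot[3] = ea$pin
  rot[4] = a$pine
  rot[5] = $pinea
Sorted (with $ < everything):
  sorted[0] = $pinea  (last char: 'a')
  sorted[1] = a$pine  (last char: 'e')
  sorted[2] = ea$pin  (last char: 'n')
  sorted[3] = inea$p  (last char: 'p')
  sorted[4] = nea$pi  (last char: 'i')
  sorted[5] = pinea$  (last char: '$')
Last column: aenpi$
Original string S is at sorted index 5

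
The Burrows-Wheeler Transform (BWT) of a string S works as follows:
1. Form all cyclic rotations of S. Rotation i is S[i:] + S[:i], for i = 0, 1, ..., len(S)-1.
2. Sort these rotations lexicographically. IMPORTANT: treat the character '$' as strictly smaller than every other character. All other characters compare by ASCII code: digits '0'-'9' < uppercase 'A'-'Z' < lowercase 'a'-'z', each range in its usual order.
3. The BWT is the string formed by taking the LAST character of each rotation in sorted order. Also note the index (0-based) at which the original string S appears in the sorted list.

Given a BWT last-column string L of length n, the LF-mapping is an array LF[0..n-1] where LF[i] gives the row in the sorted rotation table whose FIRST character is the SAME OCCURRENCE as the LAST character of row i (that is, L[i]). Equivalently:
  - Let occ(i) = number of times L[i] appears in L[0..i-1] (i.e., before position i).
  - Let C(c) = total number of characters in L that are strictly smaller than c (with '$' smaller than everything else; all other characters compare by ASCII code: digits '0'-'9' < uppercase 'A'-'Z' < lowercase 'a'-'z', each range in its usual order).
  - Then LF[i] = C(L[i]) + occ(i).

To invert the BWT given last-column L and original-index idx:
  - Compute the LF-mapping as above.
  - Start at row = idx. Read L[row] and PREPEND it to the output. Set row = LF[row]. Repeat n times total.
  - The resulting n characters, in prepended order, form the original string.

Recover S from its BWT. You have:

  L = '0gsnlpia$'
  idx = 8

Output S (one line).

Answer: sapling0$

Derivation:
LF mapping: 1 3 8 6 5 7 4 2 0
Walk LF starting at row 8, prepending L[row]:
  step 1: row=8, L[8]='$', prepend. Next row=LF[8]=0
  step 2: row=0, L[0]='0', prepend. Next row=LF[0]=1
  step 3: row=1, L[1]='g', prepend. Next row=LF[1]=3
  step 4: row=3, L[3]='n', prepend. Next row=LF[3]=6
  step 5: row=6, L[6]='i', prepend. Next row=LF[6]=4
  step 6: row=4, L[4]='l', prepend. Next row=LF[4]=5
  step 7: row=5, L[5]='p', prepend. Next row=LF[5]=7
  step 8: row=7, L[7]='a', prepend. Next row=LF[7]=2
  step 9: row=2, L[2]='s', prepend. Next row=LF[2]=8
Reversed output: sapling0$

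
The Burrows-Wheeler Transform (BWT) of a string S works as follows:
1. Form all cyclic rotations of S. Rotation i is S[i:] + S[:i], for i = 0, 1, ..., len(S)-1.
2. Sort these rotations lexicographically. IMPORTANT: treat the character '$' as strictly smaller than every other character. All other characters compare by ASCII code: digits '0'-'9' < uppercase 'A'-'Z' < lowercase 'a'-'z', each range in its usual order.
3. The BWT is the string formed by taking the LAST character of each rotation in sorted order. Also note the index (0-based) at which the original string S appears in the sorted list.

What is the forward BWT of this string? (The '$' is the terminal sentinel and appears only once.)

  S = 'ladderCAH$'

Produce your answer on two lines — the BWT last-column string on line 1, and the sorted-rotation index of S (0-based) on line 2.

Answer: HCrAladd$e
8

Derivation:
All 10 rotations (rotation i = S[i:]+S[:i]):
  rot[0] = ladderCAH$
  rot[1] = adderCAH$l
  rot[2] = dderCAH$la
  rot[3] = derCAH$lad
  rot[4] = erCAH$ladd
  rot[5] = rCAH$ladde
  rot[6] = CAH$ladder
  rot[7] = AH$ladderC
  rot[8] = H$ladderCA
  rot[9] = $ladderCAH
Sorted (with $ < everything):
  sorted[0] = $ladderCAH  (last char: 'H')
  sorted[1] = AH$ladderC  (last char: 'C')
  sorted[2] = CAH$ladder  (last char: 'r')
  sorted[3] = H$ladderCA  (last char: 'A')
  sorted[4] = adderCAH$l  (last char: 'l')
  sorted[5] = dderCAH$la  (last char: 'a')
  sorted[6] = derCAH$lad  (last char: 'd')
  sorted[7] = erCAH$ladd  (last char: 'd')
  sorted[8] = ladderCAH$  (last char: '$')
  sorted[9] = rCAH$ladde  (last char: 'e')
Last column: HCrAladd$e
Original string S is at sorted index 8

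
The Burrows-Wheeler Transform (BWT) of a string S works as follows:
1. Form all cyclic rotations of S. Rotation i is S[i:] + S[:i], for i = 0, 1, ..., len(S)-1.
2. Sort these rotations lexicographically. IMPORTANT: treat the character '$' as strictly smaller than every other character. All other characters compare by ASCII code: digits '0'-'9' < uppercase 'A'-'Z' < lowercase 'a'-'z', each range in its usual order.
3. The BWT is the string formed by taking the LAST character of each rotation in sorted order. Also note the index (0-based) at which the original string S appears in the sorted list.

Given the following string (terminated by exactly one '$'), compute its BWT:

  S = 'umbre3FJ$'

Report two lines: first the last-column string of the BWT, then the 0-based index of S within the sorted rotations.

Answer: Je3Fmrub$
8

Derivation:
All 9 rotations (rotation i = S[i:]+S[:i]):
  rot[0] = umbre3FJ$
  rot[1] = mbre3FJ$u
  rot[2] = bre3FJ$um
  rot[3] = re3FJ$umb
  rot[4] = e3FJ$umbr
  rot[5] = 3FJ$umbre
  rot[6] = FJ$umbre3
  rot[7] = J$umbre3F
  rot[8] = $umbre3FJ
Sorted (with $ < everything):
  sorted[0] = $umbre3FJ  (last char: 'J')
  sorted[1] = 3FJ$umbre  (last char: 'e')
  sorted[2] = FJ$umbre3  (last char: '3')
  sorted[3] = J$umbre3F  (last char: 'F')
  sorted[4] = bre3FJ$um  (last char: 'm')
  sorted[5] = e3FJ$umbr  (last char: 'r')
  sorted[6] = mbre3FJ$u  (last char: 'u')
  sorted[7] = re3FJ$umb  (last char: 'b')
  sorted[8] = umbre3FJ$  (last char: '$')
Last column: Je3Fmrub$
Original string S is at sorted index 8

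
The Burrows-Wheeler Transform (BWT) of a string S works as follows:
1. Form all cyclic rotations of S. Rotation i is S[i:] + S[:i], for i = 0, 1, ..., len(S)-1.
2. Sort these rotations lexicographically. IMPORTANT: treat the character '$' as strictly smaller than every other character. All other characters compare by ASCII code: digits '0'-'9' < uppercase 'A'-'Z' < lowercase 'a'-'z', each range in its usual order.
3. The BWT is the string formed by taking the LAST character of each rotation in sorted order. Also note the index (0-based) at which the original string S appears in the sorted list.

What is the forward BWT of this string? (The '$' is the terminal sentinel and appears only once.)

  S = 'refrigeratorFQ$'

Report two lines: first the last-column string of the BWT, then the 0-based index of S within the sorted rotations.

All 15 rotations (rotation i = S[i:]+S[:i]):
  rot[0] = refrigeratorFQ$
  rot[1] = efrigeratorFQ$r
  rot[2] = frigeratorFQ$re
  rot[3] = rigeratorFQ$ref
  rot[4] = igeratorFQ$refr
  rot[5] = geratorFQ$refri
  rot[6] = eratorFQ$refrig
  rot[7] = ratorFQ$refrige
  rot[8] = atorFQ$refriger
  rot[9] = torFQ$refrigera
  rot[10] = orFQ$refrigerat
  rot[11] = rFQ$refrigerato
  rot[12] = FQ$refrigerator
  rot[13] = Q$refrigeratorF
  rot[14] = $refrigeratorFQ
Sorted (with $ < everything):
  sorted[0] = $refrigeratorFQ  (last char: 'Q')
  sorted[1] = FQ$refrigerator  (last char: 'r')
  sorted[2] = Q$refrigeratorF  (last char: 'F')
  sorted[3] = atorFQ$refriger  (last char: 'r')
  sorted[4] = efrigeratorFQ$r  (last char: 'r')
  sorted[5] = eratorFQ$refrig  (last char: 'g')
  sorted[6] = frigeratorFQ$re  (last char: 'e')
  sorted[7] = geratorFQ$refri  (last char: 'i')
  sorted[8] = igeratorFQ$refr  (last char: 'r')
  sorted[9] = orFQ$refrigerat  (last char: 't')
  sorted[10] = rFQ$refrigerato  (last char: 'o')
  sorted[11] = ratorFQ$refrige  (last char: 'e')
  sorted[12] = refrigeratorFQ$  (last char: '$')
  sorted[13] = rigeratorFQ$ref  (last char: 'f')
  sorted[14] = torFQ$refrigera  (last char: 'a')
Last column: QrFrrgeirtoe$fa
Original string S is at sorted index 12

Answer: QrFrrgeirtoe$fa
12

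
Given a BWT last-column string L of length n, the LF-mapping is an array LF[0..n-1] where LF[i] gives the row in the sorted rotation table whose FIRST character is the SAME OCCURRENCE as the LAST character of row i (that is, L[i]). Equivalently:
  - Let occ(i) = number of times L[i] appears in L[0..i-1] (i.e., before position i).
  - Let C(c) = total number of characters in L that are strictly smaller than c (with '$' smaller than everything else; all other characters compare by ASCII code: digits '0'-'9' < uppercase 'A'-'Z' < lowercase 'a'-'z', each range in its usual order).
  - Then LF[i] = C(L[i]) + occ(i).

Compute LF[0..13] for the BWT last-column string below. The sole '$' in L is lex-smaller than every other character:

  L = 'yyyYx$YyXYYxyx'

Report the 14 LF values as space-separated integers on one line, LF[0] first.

Char counts: '$':1, 'X':1, 'Y':4, 'x':3, 'y':5
C (first-col start): C('$')=0, C('X')=1, C('Y')=2, C('x')=6, C('y')=9
L[0]='y': occ=0, LF[0]=C('y')+0=9+0=9
L[1]='y': occ=1, LF[1]=C('y')+1=9+1=10
L[2]='y': occ=2, LF[2]=C('y')+2=9+2=11
L[3]='Y': occ=0, LF[3]=C('Y')+0=2+0=2
L[4]='x': occ=0, LF[4]=C('x')+0=6+0=6
L[5]='$': occ=0, LF[5]=C('$')+0=0+0=0
L[6]='Y': occ=1, LF[6]=C('Y')+1=2+1=3
L[7]='y': occ=3, LF[7]=C('y')+3=9+3=12
L[8]='X': occ=0, LF[8]=C('X')+0=1+0=1
L[9]='Y': occ=2, LF[9]=C('Y')+2=2+2=4
L[10]='Y': occ=3, LF[10]=C('Y')+3=2+3=5
L[11]='x': occ=1, LF[11]=C('x')+1=6+1=7
L[12]='y': occ=4, LF[12]=C('y')+4=9+4=13
L[13]='x': occ=2, LF[13]=C('x')+2=6+2=8

Answer: 9 10 11 2 6 0 3 12 1 4 5 7 13 8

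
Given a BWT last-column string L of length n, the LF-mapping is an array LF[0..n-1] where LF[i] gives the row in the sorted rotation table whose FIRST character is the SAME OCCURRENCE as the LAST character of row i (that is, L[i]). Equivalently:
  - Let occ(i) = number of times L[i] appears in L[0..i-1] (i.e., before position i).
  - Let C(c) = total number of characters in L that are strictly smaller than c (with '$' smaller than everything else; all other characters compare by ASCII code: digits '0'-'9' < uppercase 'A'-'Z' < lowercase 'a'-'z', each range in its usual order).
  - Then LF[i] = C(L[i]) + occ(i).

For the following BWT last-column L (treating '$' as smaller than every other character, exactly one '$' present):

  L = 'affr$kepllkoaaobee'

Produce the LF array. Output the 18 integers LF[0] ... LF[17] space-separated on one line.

Answer: 1 8 9 17 0 10 5 16 12 13 11 14 2 3 15 4 6 7

Derivation:
Char counts: '$':1, 'a':3, 'b':1, 'e':3, 'f':2, 'k':2, 'l':2, 'o':2, 'p':1, 'r':1
C (first-col start): C('$')=0, C('a')=1, C('b')=4, C('e')=5, C('f')=8, C('k')=10, C('l')=12, C('o')=14, C('p')=16, C('r')=17
L[0]='a': occ=0, LF[0]=C('a')+0=1+0=1
L[1]='f': occ=0, LF[1]=C('f')+0=8+0=8
L[2]='f': occ=1, LF[2]=C('f')+1=8+1=9
L[3]='r': occ=0, LF[3]=C('r')+0=17+0=17
L[4]='$': occ=0, LF[4]=C('$')+0=0+0=0
L[5]='k': occ=0, LF[5]=C('k')+0=10+0=10
L[6]='e': occ=0, LF[6]=C('e')+0=5+0=5
L[7]='p': occ=0, LF[7]=C('p')+0=16+0=16
L[8]='l': occ=0, LF[8]=C('l')+0=12+0=12
L[9]='l': occ=1, LF[9]=C('l')+1=12+1=13
L[10]='k': occ=1, LF[10]=C('k')+1=10+1=11
L[11]='o': occ=0, LF[11]=C('o')+0=14+0=14
L[12]='a': occ=1, LF[12]=C('a')+1=1+1=2
L[13]='a': occ=2, LF[13]=C('a')+2=1+2=3
L[14]='o': occ=1, LF[14]=C('o')+1=14+1=15
L[15]='b': occ=0, LF[15]=C('b')+0=4+0=4
L[16]='e': occ=1, LF[16]=C('e')+1=5+1=6
L[17]='e': occ=2, LF[17]=C('e')+2=5+2=7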